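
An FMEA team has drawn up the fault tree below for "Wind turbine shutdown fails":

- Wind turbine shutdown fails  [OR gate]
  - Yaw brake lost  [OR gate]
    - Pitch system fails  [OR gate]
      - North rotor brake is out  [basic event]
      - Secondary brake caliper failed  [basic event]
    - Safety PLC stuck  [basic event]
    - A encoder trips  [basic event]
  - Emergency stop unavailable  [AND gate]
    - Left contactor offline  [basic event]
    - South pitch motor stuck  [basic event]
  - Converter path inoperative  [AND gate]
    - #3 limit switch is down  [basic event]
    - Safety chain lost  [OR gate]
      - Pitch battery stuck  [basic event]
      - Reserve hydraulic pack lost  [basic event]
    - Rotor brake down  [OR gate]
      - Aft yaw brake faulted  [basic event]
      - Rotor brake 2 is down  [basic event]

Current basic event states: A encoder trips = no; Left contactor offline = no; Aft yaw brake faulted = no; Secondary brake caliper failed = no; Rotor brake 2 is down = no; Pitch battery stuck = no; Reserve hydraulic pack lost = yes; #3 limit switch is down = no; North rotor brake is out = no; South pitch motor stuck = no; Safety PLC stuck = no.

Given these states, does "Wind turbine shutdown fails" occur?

No

Pitch system fails [OR]: North rotor brake is out=not, Secondary brake caliper failed=not → no input occurs → does not occur.
Yaw brake lost [OR]: Pitch system fails=not, Safety PLC stuck=not, A encoder trips=not → no input occurs → does not occur.
Emergency stop unavailable [AND]: Left contactor offline=not, South pitch motor stuck=not → not all inputs occur → does not occur.
Safety chain lost [OR]: Pitch battery stuck=not, Reserve hydraulic pack lost=occurs → at least one input occurs → occurs.
Rotor brake down [OR]: Aft yaw brake faulted=not, Rotor brake 2 is down=not → no input occurs → does not occur.
Converter path inoperative [AND]: #3 limit switch is down=not, Safety chain lost=occurs, Rotor brake down=not → not all inputs occur → does not occur.
Wind turbine shutdown fails [OR]: Yaw brake lost=not, Emergency stop unavailable=not, Converter path inoperative=not → no input occurs → does not occur.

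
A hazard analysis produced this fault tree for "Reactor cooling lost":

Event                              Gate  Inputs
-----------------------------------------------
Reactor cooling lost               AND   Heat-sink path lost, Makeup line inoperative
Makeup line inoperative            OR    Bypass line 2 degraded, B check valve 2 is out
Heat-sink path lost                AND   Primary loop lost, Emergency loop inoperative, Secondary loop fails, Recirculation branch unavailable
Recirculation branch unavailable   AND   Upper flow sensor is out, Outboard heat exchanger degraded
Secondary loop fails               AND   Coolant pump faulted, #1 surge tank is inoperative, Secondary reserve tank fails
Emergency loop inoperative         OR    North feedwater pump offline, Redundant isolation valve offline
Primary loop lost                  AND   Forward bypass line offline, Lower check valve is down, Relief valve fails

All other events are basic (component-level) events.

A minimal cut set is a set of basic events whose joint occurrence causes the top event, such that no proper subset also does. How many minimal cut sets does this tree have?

4

Primary loop lost [AND]: one cut set from each child combined → 1 × 1 × 1 = 1 cut set(s).
Emergency loop inoperative [OR]: union of children's cut sets → 2 cut set(s).
Secondary loop fails [AND]: one cut set from each child combined → 1 × 1 × 1 = 1 cut set(s).
Recirculation branch unavailable [AND]: one cut set from each child combined → 1 × 1 = 1 cut set(s).
Heat-sink path lost [AND]: one cut set from each child combined → 1 × 2 × 1 × 1 = 2 cut set(s).
Makeup line inoperative [OR]: union of children's cut sets → 2 cut set(s).
Reactor cooling lost [AND]: one cut set from each child combined → 2 × 2 = 4 cut set(s).
Minimal cut sets: {#1 surge tank is inoperative, Bypass line 2 degraded, Coolant pump faulted, Forward bypass line offline, Lower check valve is down, North feedwater pump offline, Outboard heat exchanger degraded, Relief valve fails, Secondary reserve tank fails, Upper flow sensor is out}; {#1 surge tank is inoperative, B check valve 2 is out, Coolant pump faulted, Forward bypass line offline, Lower check valve is down, North feedwater pump offline, Outboard heat exchanger degraded, Relief valve fails, Secondary reserve tank fails, Upper flow sensor is out}; {#1 surge tank is inoperative, Bypass line 2 degraded, Coolant pump faulted, Forward bypass line offline, Lower check valve is down, Outboard heat exchanger degraded, Redundant isolation valve offline, Relief valve fails, Secondary reserve tank fails, Upper flow sensor is out}; {#1 surge tank is inoperative, B check valve 2 is out, Coolant pump faulted, Forward bypass line offline, Lower check valve is down, Outboard heat exchanger degraded, Redundant isolation valve offline, Relief valve fails, Secondary reserve tank fails, Upper flow sensor is out}.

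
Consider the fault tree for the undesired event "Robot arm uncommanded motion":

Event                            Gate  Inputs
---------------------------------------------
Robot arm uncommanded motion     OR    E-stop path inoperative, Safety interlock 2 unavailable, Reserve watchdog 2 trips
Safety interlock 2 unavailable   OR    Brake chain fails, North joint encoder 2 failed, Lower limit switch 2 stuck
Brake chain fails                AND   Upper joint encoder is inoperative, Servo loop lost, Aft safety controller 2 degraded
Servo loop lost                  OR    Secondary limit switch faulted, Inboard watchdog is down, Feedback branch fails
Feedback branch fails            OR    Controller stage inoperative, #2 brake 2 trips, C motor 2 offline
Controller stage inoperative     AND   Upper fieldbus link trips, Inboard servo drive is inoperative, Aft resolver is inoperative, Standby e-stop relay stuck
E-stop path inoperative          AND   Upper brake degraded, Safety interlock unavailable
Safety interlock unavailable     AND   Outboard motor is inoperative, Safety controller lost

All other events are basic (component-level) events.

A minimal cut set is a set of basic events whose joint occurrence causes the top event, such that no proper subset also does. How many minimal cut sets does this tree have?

9

Safety interlock unavailable [AND]: one cut set from each child combined → 1 × 1 = 1 cut set(s).
E-stop path inoperative [AND]: one cut set from each child combined → 1 × 1 = 1 cut set(s).
Controller stage inoperative [AND]: one cut set from each child combined → 1 × 1 × 1 × 1 = 1 cut set(s).
Feedback branch fails [OR]: union of children's cut sets → 3 cut set(s).
Servo loop lost [OR]: union of children's cut sets → 5 cut set(s).
Brake chain fails [AND]: one cut set from each child combined → 1 × 5 × 1 = 5 cut set(s).
Safety interlock 2 unavailable [OR]: union of children's cut sets → 7 cut set(s).
Robot arm uncommanded motion [OR]: union of children's cut sets → 9 cut set(s).
Minimal cut sets: {Outboard motor is inoperative, Safety controller lost, Upper brake degraded}; {Aft safety controller 2 degraded, Secondary limit switch faulted, Upper joint encoder is inoperative}; {Aft safety controller 2 degraded, Inboard watchdog is down, Upper joint encoder is inoperative}; {Aft resolver is inoperative, Aft safety controller 2 degraded, Inboard servo drive is inoperative, Standby e-stop relay stuck, Upper fieldbus link trips, Upper joint encoder is inoperative}; {#2 brake 2 trips, Aft safety controller 2 degraded, Upper joint encoder is inoperative}; {Aft safety controller 2 degraded, C motor 2 offline, Upper joint encoder is inoperative}; {North joint encoder 2 failed}; {Lower limit switch 2 stuck}; {Reserve watchdog 2 trips}.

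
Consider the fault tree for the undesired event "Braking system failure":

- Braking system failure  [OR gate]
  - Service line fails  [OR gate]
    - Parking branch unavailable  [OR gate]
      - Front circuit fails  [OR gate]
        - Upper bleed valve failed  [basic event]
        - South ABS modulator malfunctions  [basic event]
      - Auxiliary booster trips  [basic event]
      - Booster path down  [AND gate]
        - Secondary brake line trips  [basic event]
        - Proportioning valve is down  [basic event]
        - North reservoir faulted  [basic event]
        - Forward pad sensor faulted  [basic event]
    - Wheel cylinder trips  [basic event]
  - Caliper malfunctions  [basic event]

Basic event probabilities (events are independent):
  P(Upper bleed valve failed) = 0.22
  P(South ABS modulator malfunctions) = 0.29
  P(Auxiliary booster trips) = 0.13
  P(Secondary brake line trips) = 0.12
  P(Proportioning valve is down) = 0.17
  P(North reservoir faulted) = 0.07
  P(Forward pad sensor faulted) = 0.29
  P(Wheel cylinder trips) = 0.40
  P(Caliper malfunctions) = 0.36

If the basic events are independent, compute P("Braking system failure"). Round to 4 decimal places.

P(Front circuit fails) [OR] = 1 − (1−0.22) × (1−0.29) = 0.446200
P(Booster path down) [AND] = 0.12 × 0.17 × 0.07 × 0.29 = 0.000414
P(Parking branch unavailable) [OR] = 1 − (1−0.446200) × (1−0.13) × (1−0.000414) = 0.518393
P(Service line fails) [OR] = 1 − (1−0.518393) × (1−0.40) = 0.711036
P(Braking system failure) [OR] = 1 − (1−0.711036) × (1−0.36) = 0.815063
Rounded to 4 decimal places: P(Braking system failure) ≈ 0.8151.

0.8151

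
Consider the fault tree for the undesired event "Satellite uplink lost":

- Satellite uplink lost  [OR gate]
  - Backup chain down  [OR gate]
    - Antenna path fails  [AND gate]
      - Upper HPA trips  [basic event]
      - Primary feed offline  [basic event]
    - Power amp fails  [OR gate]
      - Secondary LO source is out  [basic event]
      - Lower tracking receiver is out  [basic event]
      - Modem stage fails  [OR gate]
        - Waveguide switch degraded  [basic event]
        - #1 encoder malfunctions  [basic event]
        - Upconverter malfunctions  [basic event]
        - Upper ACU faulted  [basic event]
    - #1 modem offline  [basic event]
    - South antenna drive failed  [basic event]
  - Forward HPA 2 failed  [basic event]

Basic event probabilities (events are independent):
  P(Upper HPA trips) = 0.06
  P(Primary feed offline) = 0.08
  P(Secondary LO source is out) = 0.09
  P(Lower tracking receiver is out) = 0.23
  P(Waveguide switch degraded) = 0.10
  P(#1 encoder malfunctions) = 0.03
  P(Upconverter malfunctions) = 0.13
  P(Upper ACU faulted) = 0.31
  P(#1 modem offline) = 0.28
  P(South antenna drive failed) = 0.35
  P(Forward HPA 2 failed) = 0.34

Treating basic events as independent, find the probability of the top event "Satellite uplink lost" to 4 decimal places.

0.8871

P(Antenna path fails) [AND] = 0.06 × 0.08 = 0.004800
P(Modem stage fails) [OR] = 1 − (1−0.10) × (1−0.03) × (1−0.13) × (1−0.31) = 0.475938
P(Power amp fails) [OR] = 1 − (1−0.09) × (1−0.23) × (1−0.475938) = 0.632790
P(Backup chain down) [OR] = 1 − (1−0.004800) × (1−0.632790) × (1−0.28) × (1−0.35) = 0.828971
P(Satellite uplink lost) [OR] = 1 − (1−0.828971) × (1−0.34) = 0.887121
Rounded to 4 decimal places: P(Satellite uplink lost) ≈ 0.8871.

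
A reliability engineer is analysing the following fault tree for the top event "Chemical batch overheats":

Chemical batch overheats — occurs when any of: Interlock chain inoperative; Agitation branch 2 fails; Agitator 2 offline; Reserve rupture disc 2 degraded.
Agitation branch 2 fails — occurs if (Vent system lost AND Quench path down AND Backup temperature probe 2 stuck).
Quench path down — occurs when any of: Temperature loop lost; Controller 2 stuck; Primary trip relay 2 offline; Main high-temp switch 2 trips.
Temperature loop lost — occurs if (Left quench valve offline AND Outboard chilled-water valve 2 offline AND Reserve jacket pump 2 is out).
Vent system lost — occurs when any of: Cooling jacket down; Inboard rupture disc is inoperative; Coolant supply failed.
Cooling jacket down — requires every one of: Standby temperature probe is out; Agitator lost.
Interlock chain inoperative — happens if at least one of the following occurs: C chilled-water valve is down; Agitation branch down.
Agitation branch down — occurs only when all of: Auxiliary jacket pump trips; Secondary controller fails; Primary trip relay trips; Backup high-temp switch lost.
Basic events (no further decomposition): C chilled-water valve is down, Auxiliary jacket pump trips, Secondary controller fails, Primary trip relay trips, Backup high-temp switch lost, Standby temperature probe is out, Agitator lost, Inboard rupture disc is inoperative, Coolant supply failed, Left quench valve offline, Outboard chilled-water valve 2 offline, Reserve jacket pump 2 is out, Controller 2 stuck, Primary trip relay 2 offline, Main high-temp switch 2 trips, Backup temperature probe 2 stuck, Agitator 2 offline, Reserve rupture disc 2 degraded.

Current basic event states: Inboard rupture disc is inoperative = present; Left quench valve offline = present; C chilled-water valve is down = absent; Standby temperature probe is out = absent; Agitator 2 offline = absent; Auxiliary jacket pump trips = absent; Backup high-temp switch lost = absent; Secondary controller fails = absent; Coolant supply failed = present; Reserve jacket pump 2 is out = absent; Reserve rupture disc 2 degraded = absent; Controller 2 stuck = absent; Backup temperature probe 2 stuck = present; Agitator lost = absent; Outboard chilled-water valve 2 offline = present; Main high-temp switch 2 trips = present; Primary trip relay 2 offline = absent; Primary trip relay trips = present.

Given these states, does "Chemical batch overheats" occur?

Agitation branch down [AND]: Auxiliary jacket pump trips=not, Secondary controller fails=not, Primary trip relay trips=occurs, Backup high-temp switch lost=not → not all inputs occur → does not occur.
Interlock chain inoperative [OR]: C chilled-water valve is down=not, Agitation branch down=not → no input occurs → does not occur.
Cooling jacket down [AND]: Standby temperature probe is out=not, Agitator lost=not → not all inputs occur → does not occur.
Vent system lost [OR]: Cooling jacket down=not, Inboard rupture disc is inoperative=occurs, Coolant supply failed=occurs → at least one input occurs → occurs.
Temperature loop lost [AND]: Left quench valve offline=occurs, Outboard chilled-water valve 2 offline=occurs, Reserve jacket pump 2 is out=not → not all inputs occur → does not occur.
Quench path down [OR]: Temperature loop lost=not, Controller 2 stuck=not, Primary trip relay 2 offline=not, Main high-temp switch 2 trips=occurs → at least one input occurs → occurs.
Agitation branch 2 fails [AND]: Vent system lost=occurs, Quench path down=occurs, Backup temperature probe 2 stuck=occurs → all inputs occur → occurs.
Chemical batch overheats [OR]: Interlock chain inoperative=not, Agitation branch 2 fails=occurs, Agitator 2 offline=not, Reserve rupture disc 2 degraded=not → at least one input occurs → occurs.

Yes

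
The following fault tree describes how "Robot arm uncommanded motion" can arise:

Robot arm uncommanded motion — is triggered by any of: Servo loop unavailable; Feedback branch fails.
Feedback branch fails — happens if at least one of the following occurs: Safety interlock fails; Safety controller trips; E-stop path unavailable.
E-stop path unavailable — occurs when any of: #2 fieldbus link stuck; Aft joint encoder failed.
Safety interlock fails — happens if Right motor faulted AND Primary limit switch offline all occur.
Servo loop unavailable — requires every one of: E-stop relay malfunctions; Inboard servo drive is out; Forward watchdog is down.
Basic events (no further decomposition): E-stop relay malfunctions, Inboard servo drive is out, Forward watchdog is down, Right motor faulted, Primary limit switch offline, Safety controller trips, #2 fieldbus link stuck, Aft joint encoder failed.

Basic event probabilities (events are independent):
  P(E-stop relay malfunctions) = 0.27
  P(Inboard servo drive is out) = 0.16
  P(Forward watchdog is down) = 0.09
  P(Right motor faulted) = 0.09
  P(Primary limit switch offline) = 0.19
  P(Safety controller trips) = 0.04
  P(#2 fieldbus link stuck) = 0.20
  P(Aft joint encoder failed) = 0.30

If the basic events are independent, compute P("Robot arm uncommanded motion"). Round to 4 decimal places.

P(Servo loop unavailable) [AND] = 0.27 × 0.16 × 0.09 = 0.003888
P(Safety interlock fails) [AND] = 0.09 × 0.19 = 0.017100
P(E-stop path unavailable) [OR] = 1 − (1−0.20) × (1−0.30) = 0.440000
P(Feedback branch fails) [OR] = 1 − (1−0.017100) × (1−0.04) × (1−0.440000) = 0.471593
P(Robot arm uncommanded motion) [OR] = 1 − (1−0.003888) × (1−0.471593) = 0.473647
Rounded to 4 decimal places: P(Robot arm uncommanded motion) ≈ 0.4736.

0.4736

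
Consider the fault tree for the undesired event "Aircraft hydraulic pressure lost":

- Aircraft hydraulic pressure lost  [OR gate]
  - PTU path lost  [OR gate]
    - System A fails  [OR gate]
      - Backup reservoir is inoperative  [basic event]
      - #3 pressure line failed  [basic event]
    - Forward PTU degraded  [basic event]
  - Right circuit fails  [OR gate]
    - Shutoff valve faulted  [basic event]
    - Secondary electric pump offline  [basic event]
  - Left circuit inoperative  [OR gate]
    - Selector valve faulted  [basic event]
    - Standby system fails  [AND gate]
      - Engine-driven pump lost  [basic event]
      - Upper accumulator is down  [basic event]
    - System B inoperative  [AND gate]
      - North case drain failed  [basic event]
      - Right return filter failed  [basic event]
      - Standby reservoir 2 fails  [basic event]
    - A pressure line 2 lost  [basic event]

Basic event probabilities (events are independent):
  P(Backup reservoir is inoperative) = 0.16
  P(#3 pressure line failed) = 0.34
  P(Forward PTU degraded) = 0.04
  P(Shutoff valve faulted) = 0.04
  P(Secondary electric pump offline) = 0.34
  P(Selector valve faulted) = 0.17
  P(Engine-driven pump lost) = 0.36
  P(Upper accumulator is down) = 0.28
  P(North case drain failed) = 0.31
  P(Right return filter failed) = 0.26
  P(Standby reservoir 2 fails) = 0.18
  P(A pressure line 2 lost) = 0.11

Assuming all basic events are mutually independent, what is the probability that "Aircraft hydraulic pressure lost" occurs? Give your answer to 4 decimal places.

P(System A fails) [OR] = 1 − (1−0.16) × (1−0.34) = 0.445600
P(PTU path lost) [OR] = 1 − (1−0.445600) × (1−0.04) = 0.467776
P(Right circuit fails) [OR] = 1 − (1−0.04) × (1−0.34) = 0.366400
P(Standby system fails) [AND] = 0.36 × 0.28 = 0.100800
P(System B inoperative) [AND] = 0.31 × 0.26 × 0.18 = 0.014508
P(Left circuit inoperative) [OR] = 1 − (1−0.17) × (1−0.100800) × (1−0.014508) × (1−0.11) = 0.345398
P(Aircraft hydraulic pressure lost) [OR] = 1 − (1−0.467776) × (1−0.366400) × (1−0.345398) = 0.779257
Rounded to 4 decimal places: P(Aircraft hydraulic pressure lost) ≈ 0.7793.

0.7793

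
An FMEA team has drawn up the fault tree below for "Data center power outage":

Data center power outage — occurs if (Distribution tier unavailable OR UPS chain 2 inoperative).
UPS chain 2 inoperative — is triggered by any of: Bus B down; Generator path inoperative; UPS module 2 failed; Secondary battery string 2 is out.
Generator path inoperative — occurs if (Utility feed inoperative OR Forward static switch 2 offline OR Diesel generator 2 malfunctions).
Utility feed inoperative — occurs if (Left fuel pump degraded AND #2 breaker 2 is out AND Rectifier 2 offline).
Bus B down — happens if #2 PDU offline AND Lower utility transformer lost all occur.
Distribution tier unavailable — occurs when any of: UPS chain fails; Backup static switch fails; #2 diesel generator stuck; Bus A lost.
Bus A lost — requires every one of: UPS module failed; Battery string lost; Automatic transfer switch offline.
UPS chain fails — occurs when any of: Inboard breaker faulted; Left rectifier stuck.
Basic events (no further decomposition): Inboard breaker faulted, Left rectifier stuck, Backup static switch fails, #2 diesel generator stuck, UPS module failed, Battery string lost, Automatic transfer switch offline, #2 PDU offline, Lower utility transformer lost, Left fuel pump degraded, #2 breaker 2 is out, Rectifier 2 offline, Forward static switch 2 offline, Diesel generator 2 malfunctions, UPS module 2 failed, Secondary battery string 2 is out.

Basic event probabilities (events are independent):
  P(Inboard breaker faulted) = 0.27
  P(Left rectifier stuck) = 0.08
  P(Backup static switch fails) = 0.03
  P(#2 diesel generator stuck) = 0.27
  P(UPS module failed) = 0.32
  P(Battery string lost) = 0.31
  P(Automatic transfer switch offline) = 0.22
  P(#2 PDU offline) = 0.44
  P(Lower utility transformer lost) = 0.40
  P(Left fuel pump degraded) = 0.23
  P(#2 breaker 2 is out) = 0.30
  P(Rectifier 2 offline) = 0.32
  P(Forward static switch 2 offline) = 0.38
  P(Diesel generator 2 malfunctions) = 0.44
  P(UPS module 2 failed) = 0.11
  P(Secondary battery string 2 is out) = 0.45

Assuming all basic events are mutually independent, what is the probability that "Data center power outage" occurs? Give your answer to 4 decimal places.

P(UPS chain fails) [OR] = 1 − (1−0.27) × (1−0.08) = 0.328400
P(Bus A lost) [AND] = 0.32 × 0.31 × 0.22 = 0.021824
P(Distribution tier unavailable) [OR] = 1 − (1−0.328400) × (1−0.03) × (1−0.27) × (1−0.021824) = 0.534819
P(Bus B down) [AND] = 0.44 × 0.40 = 0.176000
P(Utility feed inoperative) [AND] = 0.23 × 0.30 × 0.32 = 0.022080
P(Generator path inoperative) [OR] = 1 − (1−0.022080) × (1−0.38) × (1−0.44) = 0.660466
P(UPS chain 2 inoperative) [OR] = 1 − (1−0.176000) × (1−0.660466) × (1−0.11) × (1−0.45) = 0.863050
P(Data center power outage) [OR] = 1 − (1−0.534819) × (1−0.863050) = 0.936293
Rounded to 4 decimal places: P(Data center power outage) ≈ 0.9363.

0.9363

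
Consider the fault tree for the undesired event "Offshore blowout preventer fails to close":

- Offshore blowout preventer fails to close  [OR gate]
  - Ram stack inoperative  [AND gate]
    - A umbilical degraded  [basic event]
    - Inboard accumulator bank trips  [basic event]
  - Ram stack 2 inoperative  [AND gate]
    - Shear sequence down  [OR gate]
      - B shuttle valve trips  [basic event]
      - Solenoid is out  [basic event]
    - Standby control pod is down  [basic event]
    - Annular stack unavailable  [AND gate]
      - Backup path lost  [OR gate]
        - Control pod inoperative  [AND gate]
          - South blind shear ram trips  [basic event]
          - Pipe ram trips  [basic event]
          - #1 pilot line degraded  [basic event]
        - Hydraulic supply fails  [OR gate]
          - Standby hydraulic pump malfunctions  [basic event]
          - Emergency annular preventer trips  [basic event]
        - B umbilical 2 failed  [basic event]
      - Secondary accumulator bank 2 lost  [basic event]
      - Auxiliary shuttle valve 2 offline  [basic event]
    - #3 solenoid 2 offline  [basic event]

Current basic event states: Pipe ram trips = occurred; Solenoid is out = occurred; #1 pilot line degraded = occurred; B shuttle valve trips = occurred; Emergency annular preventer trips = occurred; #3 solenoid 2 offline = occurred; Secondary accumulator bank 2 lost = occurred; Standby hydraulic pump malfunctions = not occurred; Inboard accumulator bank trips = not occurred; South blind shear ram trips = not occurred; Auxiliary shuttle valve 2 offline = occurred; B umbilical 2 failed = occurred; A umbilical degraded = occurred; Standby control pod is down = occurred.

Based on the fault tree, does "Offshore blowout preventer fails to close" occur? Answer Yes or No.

Yes

Ram stack inoperative [AND]: A umbilical degraded=occurs, Inboard accumulator bank trips=not → not all inputs occur → does not occur.
Shear sequence down [OR]: B shuttle valve trips=occurs, Solenoid is out=occurs → at least one input occurs → occurs.
Control pod inoperative [AND]: South blind shear ram trips=not, Pipe ram trips=occurs, #1 pilot line degraded=occurs → not all inputs occur → does not occur.
Hydraulic supply fails [OR]: Standby hydraulic pump malfunctions=not, Emergency annular preventer trips=occurs → at least one input occurs → occurs.
Backup path lost [OR]: Control pod inoperative=not, Hydraulic supply fails=occurs, B umbilical 2 failed=occurs → at least one input occurs → occurs.
Annular stack unavailable [AND]: Backup path lost=occurs, Secondary accumulator bank 2 lost=occurs, Auxiliary shuttle valve 2 offline=occurs → all inputs occur → occurs.
Ram stack 2 inoperative [AND]: Shear sequence down=occurs, Standby control pod is down=occurs, Annular stack unavailable=occurs, #3 solenoid 2 offline=occurs → all inputs occur → occurs.
Offshore blowout preventer fails to close [OR]: Ram stack inoperative=not, Ram stack 2 inoperative=occurs → at least one input occurs → occurs.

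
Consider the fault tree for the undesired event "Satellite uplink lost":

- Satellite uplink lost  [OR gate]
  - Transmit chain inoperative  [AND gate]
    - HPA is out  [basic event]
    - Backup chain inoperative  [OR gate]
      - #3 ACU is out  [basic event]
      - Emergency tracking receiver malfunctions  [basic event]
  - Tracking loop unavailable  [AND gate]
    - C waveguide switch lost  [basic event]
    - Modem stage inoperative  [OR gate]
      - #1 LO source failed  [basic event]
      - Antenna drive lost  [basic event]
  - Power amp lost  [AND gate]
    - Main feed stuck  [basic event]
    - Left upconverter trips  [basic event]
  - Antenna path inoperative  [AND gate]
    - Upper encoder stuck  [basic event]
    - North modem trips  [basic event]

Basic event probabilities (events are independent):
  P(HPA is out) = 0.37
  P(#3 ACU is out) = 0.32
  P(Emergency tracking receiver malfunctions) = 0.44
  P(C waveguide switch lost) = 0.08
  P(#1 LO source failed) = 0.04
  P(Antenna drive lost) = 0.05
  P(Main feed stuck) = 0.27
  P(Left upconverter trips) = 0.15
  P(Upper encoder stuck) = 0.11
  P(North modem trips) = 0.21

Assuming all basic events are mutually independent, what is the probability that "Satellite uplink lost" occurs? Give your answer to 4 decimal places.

P(Backup chain inoperative) [OR] = 1 − (1−0.32) × (1−0.44) = 0.619200
P(Transmit chain inoperative) [AND] = 0.37 × 0.619200 = 0.229104
P(Modem stage inoperative) [OR] = 1 − (1−0.04) × (1−0.05) = 0.088000
P(Tracking loop unavailable) [AND] = 0.08 × 0.088000 = 0.007040
P(Power amp lost) [AND] = 0.27 × 0.15 = 0.040500
P(Antenna path inoperative) [AND] = 0.11 × 0.21 = 0.023100
P(Satellite uplink lost) [OR] = 1 − (1−0.229104) × (1−0.007040) × (1−0.040500) × (1−0.023100) = 0.282499
Rounded to 4 decimal places: P(Satellite uplink lost) ≈ 0.2825.

0.2825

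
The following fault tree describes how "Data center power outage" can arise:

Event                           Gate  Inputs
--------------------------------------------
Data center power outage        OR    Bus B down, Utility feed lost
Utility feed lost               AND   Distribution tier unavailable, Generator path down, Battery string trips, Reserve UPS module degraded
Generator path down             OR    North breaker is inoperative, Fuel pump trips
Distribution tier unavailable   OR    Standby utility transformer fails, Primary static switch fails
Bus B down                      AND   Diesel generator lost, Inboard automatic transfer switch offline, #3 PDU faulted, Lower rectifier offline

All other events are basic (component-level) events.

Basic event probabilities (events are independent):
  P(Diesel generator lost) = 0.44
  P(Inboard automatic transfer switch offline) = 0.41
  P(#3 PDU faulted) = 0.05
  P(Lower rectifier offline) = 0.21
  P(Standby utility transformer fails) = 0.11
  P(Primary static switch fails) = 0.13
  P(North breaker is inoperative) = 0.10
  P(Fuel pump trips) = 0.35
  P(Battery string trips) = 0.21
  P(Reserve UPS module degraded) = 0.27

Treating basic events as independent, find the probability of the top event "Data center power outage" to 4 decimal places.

P(Bus B down) [AND] = 0.44 × 0.41 × 0.05 × 0.21 = 0.001894
P(Distribution tier unavailable) [OR] = 1 − (1−0.11) × (1−0.13) = 0.225700
P(Generator path down) [OR] = 1 − (1−0.10) × (1−0.35) = 0.415000
P(Utility feed lost) [AND] = 0.225700 × 0.415000 × 0.21 × 0.27 = 0.005311
P(Data center power outage) [OR] = 1 − (1−0.001894) × (1−0.005311) = 0.007195
Rounded to 4 decimal places: P(Data center power outage) ≈ 0.0072.

0.0072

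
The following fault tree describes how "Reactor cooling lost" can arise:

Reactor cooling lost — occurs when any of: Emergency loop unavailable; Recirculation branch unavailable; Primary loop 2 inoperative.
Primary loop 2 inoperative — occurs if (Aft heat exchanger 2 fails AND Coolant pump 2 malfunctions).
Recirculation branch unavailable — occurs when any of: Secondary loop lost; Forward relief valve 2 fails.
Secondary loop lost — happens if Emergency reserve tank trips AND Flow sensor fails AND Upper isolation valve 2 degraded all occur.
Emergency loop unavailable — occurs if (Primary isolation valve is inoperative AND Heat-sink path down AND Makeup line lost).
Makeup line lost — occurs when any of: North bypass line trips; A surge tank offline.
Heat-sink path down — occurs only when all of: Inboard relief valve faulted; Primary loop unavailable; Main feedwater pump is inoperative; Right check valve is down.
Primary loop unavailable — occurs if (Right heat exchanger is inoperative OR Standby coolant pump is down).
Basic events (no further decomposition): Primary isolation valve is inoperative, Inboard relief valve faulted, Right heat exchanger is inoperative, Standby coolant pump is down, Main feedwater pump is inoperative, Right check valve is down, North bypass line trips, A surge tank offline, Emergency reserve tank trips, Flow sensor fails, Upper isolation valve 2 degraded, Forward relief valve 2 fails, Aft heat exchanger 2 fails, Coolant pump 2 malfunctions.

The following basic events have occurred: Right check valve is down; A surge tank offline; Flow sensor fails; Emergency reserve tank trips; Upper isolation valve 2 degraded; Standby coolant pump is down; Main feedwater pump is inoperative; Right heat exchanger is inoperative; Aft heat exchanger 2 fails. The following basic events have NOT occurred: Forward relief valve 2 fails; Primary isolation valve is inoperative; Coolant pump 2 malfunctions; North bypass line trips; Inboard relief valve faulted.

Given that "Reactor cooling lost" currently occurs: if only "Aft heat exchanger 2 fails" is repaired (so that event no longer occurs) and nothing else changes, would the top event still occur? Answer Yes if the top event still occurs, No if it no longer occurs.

Counterfactual: set "Aft heat exchanger 2 fails" to not occurred.
Primary loop unavailable [OR]: Right heat exchanger is inoperative=occurs, Standby coolant pump is down=occurs → at least one input occurs → occurs.
Heat-sink path down [AND]: Inboard relief valve faulted=not, Primary loop unavailable=occurs, Main feedwater pump is inoperative=occurs, Right check valve is down=occurs → not all inputs occur → does not occur.
Makeup line lost [OR]: North bypass line trips=not, A surge tank offline=occurs → at least one input occurs → occurs.
Emergency loop unavailable [AND]: Primary isolation valve is inoperative=not, Heat-sink path down=not, Makeup line lost=occurs → not all inputs occur → does not occur.
Secondary loop lost [AND]: Emergency reserve tank trips=occurs, Flow sensor fails=occurs, Upper isolation valve 2 degraded=occurs → all inputs occur → occurs.
Recirculation branch unavailable [OR]: Secondary loop lost=occurs, Forward relief valve 2 fails=not → at least one input occurs → occurs.
Primary loop 2 inoperative [AND]: Aft heat exchanger 2 fails=not, Coolant pump 2 malfunctions=not → not all inputs occur → does not occur.
Reactor cooling lost [OR]: Emergency loop unavailable=not, Recirculation branch unavailable=occurs, Primary loop 2 inoperative=not → at least one input occurs → occurs.

Yes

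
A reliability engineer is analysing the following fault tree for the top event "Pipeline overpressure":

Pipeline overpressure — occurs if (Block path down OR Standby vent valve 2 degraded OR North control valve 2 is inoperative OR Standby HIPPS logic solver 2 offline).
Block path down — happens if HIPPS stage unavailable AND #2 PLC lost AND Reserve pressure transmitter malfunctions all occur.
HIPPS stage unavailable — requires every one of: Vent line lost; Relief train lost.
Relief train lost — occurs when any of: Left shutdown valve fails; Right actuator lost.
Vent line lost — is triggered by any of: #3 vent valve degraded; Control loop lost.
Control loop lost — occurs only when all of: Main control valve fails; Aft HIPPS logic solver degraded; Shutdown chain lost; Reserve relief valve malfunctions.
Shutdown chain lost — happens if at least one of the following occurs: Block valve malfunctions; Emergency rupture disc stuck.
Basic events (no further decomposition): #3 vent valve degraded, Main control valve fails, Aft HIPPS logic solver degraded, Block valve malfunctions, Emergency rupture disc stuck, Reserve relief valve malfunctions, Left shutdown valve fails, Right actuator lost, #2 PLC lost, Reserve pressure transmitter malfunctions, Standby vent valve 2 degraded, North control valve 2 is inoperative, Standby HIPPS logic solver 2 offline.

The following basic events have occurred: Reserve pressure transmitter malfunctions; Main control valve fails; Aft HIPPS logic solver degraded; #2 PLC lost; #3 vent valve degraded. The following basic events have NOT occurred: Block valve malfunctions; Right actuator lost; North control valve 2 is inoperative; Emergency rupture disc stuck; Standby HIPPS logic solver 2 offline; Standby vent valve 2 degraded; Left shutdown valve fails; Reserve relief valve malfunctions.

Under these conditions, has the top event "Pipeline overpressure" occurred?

No

Shutdown chain lost [OR]: Block valve malfunctions=not, Emergency rupture disc stuck=not → no input occurs → does not occur.
Control loop lost [AND]: Main control valve fails=occurs, Aft HIPPS logic solver degraded=occurs, Shutdown chain lost=not, Reserve relief valve malfunctions=not → not all inputs occur → does not occur.
Vent line lost [OR]: #3 vent valve degraded=occurs, Control loop lost=not → at least one input occurs → occurs.
Relief train lost [OR]: Left shutdown valve fails=not, Right actuator lost=not → no input occurs → does not occur.
HIPPS stage unavailable [AND]: Vent line lost=occurs, Relief train lost=not → not all inputs occur → does not occur.
Block path down [AND]: HIPPS stage unavailable=not, #2 PLC lost=occurs, Reserve pressure transmitter malfunctions=occurs → not all inputs occur → does not occur.
Pipeline overpressure [OR]: Block path down=not, Standby vent valve 2 degraded=not, North control valve 2 is inoperative=not, Standby HIPPS logic solver 2 offline=not → no input occurs → does not occur.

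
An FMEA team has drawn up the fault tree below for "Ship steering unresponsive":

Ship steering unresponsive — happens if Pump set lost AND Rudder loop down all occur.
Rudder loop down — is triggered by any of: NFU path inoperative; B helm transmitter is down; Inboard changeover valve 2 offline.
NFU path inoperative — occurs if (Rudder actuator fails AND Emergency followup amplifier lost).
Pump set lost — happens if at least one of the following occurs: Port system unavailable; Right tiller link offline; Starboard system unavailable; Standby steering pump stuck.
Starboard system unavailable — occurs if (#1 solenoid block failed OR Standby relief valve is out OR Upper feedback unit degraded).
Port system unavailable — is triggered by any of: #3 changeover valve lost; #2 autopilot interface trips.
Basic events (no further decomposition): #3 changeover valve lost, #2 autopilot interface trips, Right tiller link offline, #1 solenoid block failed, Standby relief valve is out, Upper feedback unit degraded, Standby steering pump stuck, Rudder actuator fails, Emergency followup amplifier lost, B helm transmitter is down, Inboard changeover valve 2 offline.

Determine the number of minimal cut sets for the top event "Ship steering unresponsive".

Port system unavailable [OR]: union of children's cut sets → 2 cut set(s).
Starboard system unavailable [OR]: union of children's cut sets → 3 cut set(s).
Pump set lost [OR]: union of children's cut sets → 7 cut set(s).
NFU path inoperative [AND]: one cut set from each child combined → 1 × 1 = 1 cut set(s).
Rudder loop down [OR]: union of children's cut sets → 3 cut set(s).
Ship steering unresponsive [AND]: one cut set from each child combined → 7 × 3 = 21 cut set(s).

21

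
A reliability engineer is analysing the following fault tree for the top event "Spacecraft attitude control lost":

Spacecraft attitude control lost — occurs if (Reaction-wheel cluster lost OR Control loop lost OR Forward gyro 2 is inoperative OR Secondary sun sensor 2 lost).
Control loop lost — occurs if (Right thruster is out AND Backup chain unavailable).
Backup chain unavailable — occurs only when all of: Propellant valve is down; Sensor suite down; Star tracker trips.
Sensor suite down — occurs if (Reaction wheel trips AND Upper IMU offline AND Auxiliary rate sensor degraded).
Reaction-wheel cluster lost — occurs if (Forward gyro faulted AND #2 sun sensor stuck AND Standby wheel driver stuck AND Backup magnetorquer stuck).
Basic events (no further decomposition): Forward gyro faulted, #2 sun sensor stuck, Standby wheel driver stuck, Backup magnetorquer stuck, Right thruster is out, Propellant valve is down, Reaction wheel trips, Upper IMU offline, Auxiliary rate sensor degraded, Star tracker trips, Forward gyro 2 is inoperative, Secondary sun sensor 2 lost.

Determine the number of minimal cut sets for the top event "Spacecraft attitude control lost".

4

Reaction-wheel cluster lost [AND]: one cut set from each child combined → 1 × 1 × 1 × 1 = 1 cut set(s).
Sensor suite down [AND]: one cut set from each child combined → 1 × 1 × 1 = 1 cut set(s).
Backup chain unavailable [AND]: one cut set from each child combined → 1 × 1 × 1 = 1 cut set(s).
Control loop lost [AND]: one cut set from each child combined → 1 × 1 = 1 cut set(s).
Spacecraft attitude control lost [OR]: union of children's cut sets → 4 cut set(s).
Minimal cut sets: {#2 sun sensor stuck, Backup magnetorquer stuck, Forward gyro faulted, Standby wheel driver stuck}; {Auxiliary rate sensor degraded, Propellant valve is down, Reaction wheel trips, Right thruster is out, Star tracker trips, Upper IMU offline}; {Forward gyro 2 is inoperative}; {Secondary sun sensor 2 lost}.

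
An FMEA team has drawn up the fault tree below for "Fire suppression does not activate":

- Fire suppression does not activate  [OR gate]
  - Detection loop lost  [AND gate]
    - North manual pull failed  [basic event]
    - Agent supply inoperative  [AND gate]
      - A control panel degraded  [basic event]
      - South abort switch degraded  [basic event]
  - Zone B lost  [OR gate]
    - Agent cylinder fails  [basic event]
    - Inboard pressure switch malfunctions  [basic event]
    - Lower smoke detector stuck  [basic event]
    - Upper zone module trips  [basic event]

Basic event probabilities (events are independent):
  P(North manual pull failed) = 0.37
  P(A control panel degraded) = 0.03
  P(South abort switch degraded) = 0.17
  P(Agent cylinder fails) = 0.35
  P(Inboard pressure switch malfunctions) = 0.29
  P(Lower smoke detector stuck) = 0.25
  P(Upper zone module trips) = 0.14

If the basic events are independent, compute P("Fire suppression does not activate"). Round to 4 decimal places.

P(Agent supply inoperative) [AND] = 0.03 × 0.17 = 0.005100
P(Detection loop lost) [AND] = 0.37 × 0.005100 = 0.001887
P(Zone B lost) [OR] = 1 − (1−0.35) × (1−0.29) × (1−0.25) × (1−0.14) = 0.702333
P(Fire suppression does not activate) [OR] = 1 − (1−0.001887) × (1−0.702333) = 0.702895
Rounded to 4 decimal places: P(Fire suppression does not activate) ≈ 0.7029.

0.7029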